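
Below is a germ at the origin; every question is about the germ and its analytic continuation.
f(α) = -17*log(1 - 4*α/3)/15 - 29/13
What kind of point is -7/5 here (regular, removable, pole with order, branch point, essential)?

The point is a regular point.

There is no denominator, hence no pole anywhere.
Branch term log(1 - α/(3/4)): argument at -7/5 is 43/15, nonzero, so -7/5 is not its branch point (a point on a principal cut is still regular for the continued germ).
So the germ continues analytically to -7/5.


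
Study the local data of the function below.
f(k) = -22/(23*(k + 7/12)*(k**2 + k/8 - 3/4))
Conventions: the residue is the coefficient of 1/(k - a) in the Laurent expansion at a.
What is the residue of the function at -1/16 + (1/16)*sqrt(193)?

The factor k**2 + k/8 - 3/4 splits as (k - a)(k - a') with a = -1/16 + (1/16)*sqrt(193), a' = -1/16 - (1/16)*sqrt(193). At the order-1 pole a set g(k) = (k - a)*f(k) = [-22/(23*(k + 7/12))] / (k - a').
Simple pole: residue = g(a) at a = -1/16 + (1/16)*sqrt(193), which is -3168/3197 + (26400/617021)*sqrt(193).

The residue is -3168/3197 + (26400/617021)*sqrt(193).


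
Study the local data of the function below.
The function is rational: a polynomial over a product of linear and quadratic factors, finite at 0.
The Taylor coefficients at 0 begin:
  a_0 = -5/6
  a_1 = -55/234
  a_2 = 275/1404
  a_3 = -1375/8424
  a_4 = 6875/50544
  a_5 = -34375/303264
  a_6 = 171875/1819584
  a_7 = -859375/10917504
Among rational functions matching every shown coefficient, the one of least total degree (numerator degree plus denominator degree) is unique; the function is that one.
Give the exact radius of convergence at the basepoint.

No rational of total degree below 2 reproduces all 8 coefficients; solving the [1/1] Pade equations on them gives f(y) = (-29*y/26 - 1)/(y + 6/5), whose expansion matches every shown term.
Denominator factor (y + 6/5): pole of order 1 at -6/5, modulus 6/5.
The radius of convergence is the smallest modulus among the singular points: 6/5.

The radius of convergence is 6/5.


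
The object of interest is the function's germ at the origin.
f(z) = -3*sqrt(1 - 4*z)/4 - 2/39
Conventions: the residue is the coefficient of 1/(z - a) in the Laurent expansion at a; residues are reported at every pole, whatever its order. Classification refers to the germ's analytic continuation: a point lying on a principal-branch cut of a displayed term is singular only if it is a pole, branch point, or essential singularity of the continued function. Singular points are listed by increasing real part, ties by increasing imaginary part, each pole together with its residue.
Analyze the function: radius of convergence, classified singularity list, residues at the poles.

Branch term (-3/4)*sqrt(1 - z/(1/4)): its argument vanishes at z = 1/4, a square-root branch point, modulus 1/4.
The radius of convergence is the smallest modulus among the singular points: 1/4.

Radius of convergence at 0: 1/4.
At 1/4: an algebraic (square-root) branch point.


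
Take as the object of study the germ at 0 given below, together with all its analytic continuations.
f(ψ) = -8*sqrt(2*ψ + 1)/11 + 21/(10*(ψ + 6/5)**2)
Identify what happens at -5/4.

Denominator factors: ψ + 6/5 = -1/20 at ψ = -5/4 — none vanishes.
Branch term sqrt(1 - ψ/(-1/2)): argument at -5/4 is -3/2, nonzero, so -5/4 is not its branch point (a point on a principal cut is still regular for the continued germ).
So the germ continues analytically to -5/4.

The point is a regular point.


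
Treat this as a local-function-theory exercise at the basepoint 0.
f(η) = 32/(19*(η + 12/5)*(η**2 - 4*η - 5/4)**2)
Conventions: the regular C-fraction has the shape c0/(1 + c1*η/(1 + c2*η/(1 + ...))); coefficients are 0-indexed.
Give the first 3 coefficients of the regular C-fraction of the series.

Taylor coefficients (expand at 0): a_0 = 128/285, a_1 = -13088/4275, a_2 = 1012616/64125.
c0 = a_0 = 128/285. Peel one level at a time: if S = 1 + c*η/S' with S'(0) = 1, then c is the η-coefficient of S and S' = c*η/(S - 1).
S_1 = c0/f = 1 + (409/60)*η + (848/75)*η^2 + ...; c1 = 409/60.
S_2 = c1*η/(S_1 - 1) = 1 + (-3392/2045)*η + ...; c2 = -3392/2045.

The regular C-fraction coefficients are [128/285, 409/60, -3392/2045].


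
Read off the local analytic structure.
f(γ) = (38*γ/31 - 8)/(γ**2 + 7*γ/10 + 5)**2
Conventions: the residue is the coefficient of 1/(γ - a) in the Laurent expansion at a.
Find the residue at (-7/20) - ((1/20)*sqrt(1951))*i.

The residue is -((522600/117998431)*sqrt(1951))*i.

The factor γ**2 + 7*γ/10 + 5 splits as (γ - a)(γ - a') with a = (-7/20) - ((1/20)*sqrt(1951))*i, a' = (-7/20) + ((1/20)*sqrt(1951))*i. At the order-2 pole a set g(γ) = (γ - a)^2*f(γ) = [38*γ/31 - 8] / (γ - a')^2.
Order-2 pole: residue = g'(a); g'((-7/20) - ((1/20)*sqrt(1951))*i) = -((522600/117998431)*sqrt(1951))*i, so the residue is -((522600/117998431)*sqrt(1951))*i.


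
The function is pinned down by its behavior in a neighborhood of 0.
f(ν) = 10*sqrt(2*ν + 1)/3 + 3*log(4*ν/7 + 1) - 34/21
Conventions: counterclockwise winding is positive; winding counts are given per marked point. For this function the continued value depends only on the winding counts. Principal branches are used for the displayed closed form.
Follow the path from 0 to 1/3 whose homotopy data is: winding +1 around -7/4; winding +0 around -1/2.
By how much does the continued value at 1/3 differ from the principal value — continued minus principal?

The rational part is single-valued and drops out of the difference; each branch term changes only by its own monodromy.
(10/3)*sqrt(1 - ν/(-1/2)): winding +0 is even, the square root returns to the same sheet, contribution 0.
(3)*log(1 - ν/(-7/4)): each positive loop around -7/4 adds 2*pi*i to the log, so winding +1 contributes (3)*(1)*2*pi*i = (6)*pi*i.
Summing the contributions at ν = 1/3 gives (6)*pi*i.

Continued minus principal equals (6)*pi*i.


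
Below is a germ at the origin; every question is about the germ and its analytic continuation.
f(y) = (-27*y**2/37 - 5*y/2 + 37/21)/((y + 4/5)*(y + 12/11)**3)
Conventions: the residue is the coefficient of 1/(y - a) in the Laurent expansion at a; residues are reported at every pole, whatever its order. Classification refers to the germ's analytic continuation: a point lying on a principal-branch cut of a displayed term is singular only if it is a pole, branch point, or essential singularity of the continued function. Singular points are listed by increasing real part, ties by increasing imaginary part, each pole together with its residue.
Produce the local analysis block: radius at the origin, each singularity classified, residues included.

Denominator factor (y + 4/5): pole of order 1 at -4/5, modulus 4/5.
Denominator factor (y + 12/11)^3: pole of order 3 at -12/11, modulus 12/11.
The radius of convergence is the smallest modulus among the singular points: 4/5.
At the order-3 pole -12/11 set g(y) = (y - (-12/11))^3*f(y) = (-27*y**2/37 - 5*y/2 + 37/21)/(y + 4/5).
Order-3 pole: residue = g''(a)/2; g''(-12/11) = -425939965/1591296, so the residue is -425939965/3182592.
At the order-1 pole -4/5 set g(y) = (y - (-4/5))*f(y) = (-27*y**2/37 - 5*y/2 + 37/21)/(y + 12/11)**3.
Simple pole: residue = g(a) at a = -4/5, which is 425939965/3182592.
List the singular points by increasing real part (a conjugate pair: the negative imaginary part first).

Radius of convergence at 0: 4/5.
At -12/11: a pole of order 3; residue -425939965/3182592.
At -4/5: a pole of order 1; residue 425939965/3182592.


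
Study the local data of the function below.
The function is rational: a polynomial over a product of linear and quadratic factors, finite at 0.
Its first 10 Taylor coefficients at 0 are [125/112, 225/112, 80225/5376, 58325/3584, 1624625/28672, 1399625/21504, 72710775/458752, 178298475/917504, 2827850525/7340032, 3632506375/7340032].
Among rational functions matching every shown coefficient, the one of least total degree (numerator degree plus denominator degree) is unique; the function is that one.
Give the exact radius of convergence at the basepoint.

The radius of convergence is 4/5.

No rational of total degree below 8 reproduces all 10 coefficients; solving the [2/6] Pade equations on them gives f(σ) = (-29*σ**2/6 - 3*σ/5 - 4/7)/((σ - 4/5)**3*(σ + 1)**3), whose expansion matches every shown term.
Denominator factor (σ - 4/5)^3: pole of order 3 at 4/5, modulus 4/5.
Denominator factor (σ + 1)^3: pole of order 3 at -1, modulus 1.
The radius of convergence is the smallest modulus among the singular points: 4/5.


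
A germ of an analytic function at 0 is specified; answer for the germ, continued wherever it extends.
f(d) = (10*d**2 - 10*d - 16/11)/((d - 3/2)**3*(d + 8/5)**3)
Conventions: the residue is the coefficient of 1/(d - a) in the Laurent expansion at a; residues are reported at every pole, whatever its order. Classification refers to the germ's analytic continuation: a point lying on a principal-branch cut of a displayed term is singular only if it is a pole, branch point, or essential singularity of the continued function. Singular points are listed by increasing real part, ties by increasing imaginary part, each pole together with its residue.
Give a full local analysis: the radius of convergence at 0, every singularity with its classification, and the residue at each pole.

Denominator factor (d - 3/2)^3: pole of order 3 at 3/2, modulus 3/2.
Denominator factor (d + 8/5)^3: pole of order 3 at -8/5, modulus 8/5.
The radius of convergence is the smallest modulus among the singular points: 3/2.
At the order-3 pole -8/5 set g(d) = (d - (-8/5))^3*f(d) = (10*d**2 - 10*d - 16/11)/(d - 3/2)**3.
Order-3 pole: residue = g''(a)/2; g''(-8/5) = 117980000/314920661, so the residue is 58990000/314920661.
At the order-3 pole 3/2 set g(d) = (d - (3/2))^3*f(d) = (10*d**2 - 10*d - 16/11)/(d + 8/5)**3.
Order-3 pole: residue = g''(a)/2; g''(3/2) = -117980000/314920661, so the residue is -58990000/314920661.
List the singular points by increasing real part (a conjugate pair: the negative imaginary part first).

Radius of convergence at 0: 3/2.
At -8/5: a pole of order 3; residue 58990000/314920661.
At 3/2: a pole of order 3; residue -58990000/314920661.


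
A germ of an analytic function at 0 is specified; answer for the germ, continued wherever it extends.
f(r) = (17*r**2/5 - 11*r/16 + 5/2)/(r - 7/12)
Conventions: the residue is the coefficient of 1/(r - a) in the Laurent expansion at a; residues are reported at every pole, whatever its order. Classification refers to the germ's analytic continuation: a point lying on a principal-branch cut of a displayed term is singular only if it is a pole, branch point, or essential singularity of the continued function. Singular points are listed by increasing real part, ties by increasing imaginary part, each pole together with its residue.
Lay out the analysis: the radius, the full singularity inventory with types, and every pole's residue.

Radius of convergence at 0: 7/12.
At 7/12: a pole of order 1; residue 9377/2880.

Denominator factor (r - 7/12): pole of order 1 at 7/12, modulus 7/12.
The radius of convergence is the smallest modulus among the singular points: 7/12.
At the order-1 pole 7/12 set g(r) = (r - (7/12))*f(r) = 17*r**2/5 - 11*r/16 + 5/2.
Simple pole: residue = g(a) at a = 7/12, which is 9377/2880.


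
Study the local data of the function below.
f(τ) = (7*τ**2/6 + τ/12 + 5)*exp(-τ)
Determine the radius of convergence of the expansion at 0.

The radius of convergence is infinite.

The factor exp(-τ) is entire and contributes no finite singular point.
The polynomial part has no poles.
No finite singular points: the Taylor series at 0 converges everywhere.


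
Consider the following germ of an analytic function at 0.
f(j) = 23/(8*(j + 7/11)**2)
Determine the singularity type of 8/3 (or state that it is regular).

The point is a regular point.

Denominator factors: j + 7/11 = 109/33 at j = 8/3 — none vanishes.
So the germ continues analytically to 8/3.


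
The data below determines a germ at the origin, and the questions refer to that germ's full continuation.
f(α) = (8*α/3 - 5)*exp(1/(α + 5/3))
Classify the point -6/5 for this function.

There is no denominator, hence no pole anywhere.
The essential point of exp(1/(α - (-5/3))) is -5/3, not -6/5.
So the germ continues analytically to -6/5.

The point is a regular point.


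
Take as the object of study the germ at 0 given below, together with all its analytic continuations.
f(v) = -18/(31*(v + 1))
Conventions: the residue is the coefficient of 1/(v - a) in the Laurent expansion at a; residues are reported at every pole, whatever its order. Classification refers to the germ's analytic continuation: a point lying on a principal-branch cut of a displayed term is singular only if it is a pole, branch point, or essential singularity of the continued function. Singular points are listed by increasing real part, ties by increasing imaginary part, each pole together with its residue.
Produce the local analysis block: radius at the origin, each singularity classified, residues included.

Radius of convergence at 0: 1.
At -1: a pole of order 1; residue -18/31.

Denominator factor (v + 1): pole of order 1 at -1, modulus 1.
The radius of convergence is the smallest modulus among the singular points: 1.
At the order-1 pole -1 set g(v) = (v - (-1))*f(v) = -18/31.
Simple pole: residue = g(a) at a = -1, which is -18/31.


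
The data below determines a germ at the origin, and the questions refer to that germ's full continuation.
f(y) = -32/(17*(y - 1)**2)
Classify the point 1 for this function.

The denominator factor y - 1 vanishes at 1 and appears to the power 2; the numerator there equals -32/17, nonzero, and no other factor vanishes.
Hence a pole whose order is the multiplicity, 2.

The point is a pole of order 2.


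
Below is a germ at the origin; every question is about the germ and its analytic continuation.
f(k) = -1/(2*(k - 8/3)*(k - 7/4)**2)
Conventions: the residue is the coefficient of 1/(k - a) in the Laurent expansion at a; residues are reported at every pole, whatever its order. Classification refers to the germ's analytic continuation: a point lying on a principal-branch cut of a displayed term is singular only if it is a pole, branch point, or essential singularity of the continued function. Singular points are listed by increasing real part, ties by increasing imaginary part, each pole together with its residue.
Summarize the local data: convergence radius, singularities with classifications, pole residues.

Radius of convergence at 0: 7/4.
At 7/4: a pole of order 2; residue 72/121.
At 8/3: a pole of order 1; residue -72/121.

Denominator factor (k - 7/4)^2: pole of order 2 at 7/4, modulus 7/4.
Denominator factor (k - 8/3): pole of order 1 at 8/3, modulus 8/3.
The radius of convergence is the smallest modulus among the singular points: 7/4.
At the order-2 pole 7/4 set g(k) = (k - (7/4))^2*f(k) = -1/(2*(k - 8/3)).
Order-2 pole: residue = g'(a); g'(7/4) = 72/121, so the residue is 72/121.
At the order-1 pole 8/3 set g(k) = (k - (8/3))*f(k) = -1/(2*(k - 7/4)**2).
Simple pole: residue = g(a) at a = 8/3, which is -72/121.
List the singular points by increasing real part (a conjugate pair: the negative imaginary part first).


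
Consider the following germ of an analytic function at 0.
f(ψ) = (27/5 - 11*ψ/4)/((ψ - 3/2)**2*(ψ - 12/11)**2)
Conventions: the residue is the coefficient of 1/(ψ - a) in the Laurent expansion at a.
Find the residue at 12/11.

At the order-2 pole 12/11 set g(ψ) = (ψ - (12/11))^2*f(ψ) = (27/5 - 11*ψ/4)/(ψ - 3/2)**2.
Order-2 pole: residue = g'(a); g'(12/11) = 65219/1215, so the residue is 65219/1215.

The residue is 65219/1215.


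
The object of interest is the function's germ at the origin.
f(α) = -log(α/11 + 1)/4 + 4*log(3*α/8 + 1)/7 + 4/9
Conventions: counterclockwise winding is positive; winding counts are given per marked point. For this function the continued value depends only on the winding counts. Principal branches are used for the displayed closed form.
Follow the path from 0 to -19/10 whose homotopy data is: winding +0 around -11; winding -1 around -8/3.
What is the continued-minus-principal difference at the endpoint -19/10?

Continued minus principal equals -(8/7)*pi*i.

The rational part is single-valued and drops out of the difference; each branch term changes only by its own monodromy.
(4/7)*log(1 - α/(-8/3)): each positive loop around -8/3 adds 2*pi*i to the log, so winding -1 contributes (4/7)*(-1)*2*pi*i = -(8/7)*pi*i.
(-1/4)*log(1 - α/(-11)): winding 0 around -11, so this term returns to its principal value, contribution 0.
Summing the contributions at α = -19/10 gives -(8/7)*pi*i.


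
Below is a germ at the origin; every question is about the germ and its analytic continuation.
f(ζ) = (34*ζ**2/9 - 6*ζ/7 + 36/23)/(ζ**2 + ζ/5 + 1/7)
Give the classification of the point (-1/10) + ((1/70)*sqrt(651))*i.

The denominator factor ζ**2 + ζ/5 + 1/7 vanishes at (-1/10) + ((1/70)*sqrt(651))*i and appears to the power 1; the numerator there equals (42992/36225) - ((254/11025)*sqrt(651))*i, nonzero, and no other factor vanishes.
Hence a pole whose order is the multiplicity, 1.

The point is a pole of order 1.


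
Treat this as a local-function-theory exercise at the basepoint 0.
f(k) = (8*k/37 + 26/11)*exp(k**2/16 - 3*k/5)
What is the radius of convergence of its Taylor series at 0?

The radius of convergence is infinite.

The factor exp(k**2/16 - 3*k/5) is entire and contributes no finite singular point.
The polynomial part has no poles.
No finite singular points: the Taylor series at 0 converges everywhere.


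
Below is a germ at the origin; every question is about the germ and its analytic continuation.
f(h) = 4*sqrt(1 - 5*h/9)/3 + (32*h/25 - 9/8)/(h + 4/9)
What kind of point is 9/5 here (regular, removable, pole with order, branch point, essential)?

The term (4/3)*sqrt(1 - h/(9/5)) has argument 1 - 9/5/(9/5) = 0 at 9/5: a square-root (algebraic, two-sheeted) branch point; the remaining terms are analytic or single-valued there.

The point is an algebraic (square-root) branch point.


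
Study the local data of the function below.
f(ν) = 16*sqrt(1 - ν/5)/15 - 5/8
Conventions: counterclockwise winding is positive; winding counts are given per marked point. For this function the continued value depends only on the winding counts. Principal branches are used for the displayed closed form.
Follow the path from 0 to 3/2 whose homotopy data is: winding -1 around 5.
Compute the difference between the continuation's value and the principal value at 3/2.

Continued minus principal equals -(16/75)*sqrt(70).

The rational part is single-valued and drops out of the difference; each branch term changes only by its own monodromy.
(16/15)*sqrt(1 - ν/(5)): winding -1 is odd, the square root flips sign, contributing -2*(16/15)*sqrt(1 - (3/2)/(5)) = -2*(16/15)*sqrt(7/10) = -(16/75)*sqrt(70).
Summing the contributions at ν = 3/2 gives -(16/75)*sqrt(70).


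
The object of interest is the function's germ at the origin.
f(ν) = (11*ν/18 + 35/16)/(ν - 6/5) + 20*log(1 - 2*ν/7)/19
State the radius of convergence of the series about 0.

The radius of convergence is 6/5.

Denominator factor (ν - 6/5): pole of order 1 at 6/5, modulus 6/5.
Branch term (20/19)*log(1 - ν/(7/2)): its argument vanishes at ν = 7/2, a logarithmic branch point, modulus 7/2.
The radius of convergence is the smallest modulus among the singular points: 6/5.


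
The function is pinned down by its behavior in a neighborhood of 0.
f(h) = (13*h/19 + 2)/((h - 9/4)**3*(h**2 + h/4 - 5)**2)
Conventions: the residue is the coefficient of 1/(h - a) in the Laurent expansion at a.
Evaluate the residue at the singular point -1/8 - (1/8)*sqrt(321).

The factor h**2 + h/4 - 5 splits as (h - a)(h - a') with a = -1/8 - (1/8)*sqrt(321), a' = -1/8 + (1/8)*sqrt(321). At the order-2 pole a set g(h) = (h - a)^2*f(h) = [(13*h/19 + 2)/(h - 9/4)**3] / (h - a')^2.
Order-2 pole: residue = g'(a); g'(-1/8 - (1/8)*sqrt(321)) = -8992224/11875 + (17238643552/407870625)*sqrt(321), so the residue is -8992224/11875 + (17238643552/407870625)*sqrt(321).

The residue is -8992224/11875 + (17238643552/407870625)*sqrt(321).


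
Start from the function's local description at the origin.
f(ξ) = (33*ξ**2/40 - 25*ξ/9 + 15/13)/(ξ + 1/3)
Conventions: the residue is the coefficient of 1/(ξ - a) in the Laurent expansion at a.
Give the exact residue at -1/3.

The residue is 30487/14040.

At the order-1 pole -1/3 set g(ξ) = (ξ - (-1/3))*f(ξ) = 33*ξ**2/40 - 25*ξ/9 + 15/13.
Simple pole: residue = g(a) at a = -1/3, which is 30487/14040.


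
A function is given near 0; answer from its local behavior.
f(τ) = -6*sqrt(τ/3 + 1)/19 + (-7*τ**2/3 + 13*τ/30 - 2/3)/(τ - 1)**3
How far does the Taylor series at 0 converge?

The radius of convergence is 1.

Denominator factor (τ - 1)^3: pole of order 3 at 1, modulus 1.
Branch term (-6/19)*sqrt(1 - τ/(-3)): its argument vanishes at τ = -3, a square-root branch point, modulus 3.
The radius of convergence is the smallest modulus among the singular points: 1.


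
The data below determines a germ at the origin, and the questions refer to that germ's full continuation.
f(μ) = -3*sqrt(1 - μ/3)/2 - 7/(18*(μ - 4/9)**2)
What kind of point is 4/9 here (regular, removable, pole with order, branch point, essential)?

The point is a pole of order 2.

The denominator factor μ - 4/9 vanishes at 4/9 and appears to the power 2; the numerator there equals -7/18, nonzero, and no other factor vanishes.
The branch terms are analytic at this point.
Hence a pole whose order is the multiplicity, 2.


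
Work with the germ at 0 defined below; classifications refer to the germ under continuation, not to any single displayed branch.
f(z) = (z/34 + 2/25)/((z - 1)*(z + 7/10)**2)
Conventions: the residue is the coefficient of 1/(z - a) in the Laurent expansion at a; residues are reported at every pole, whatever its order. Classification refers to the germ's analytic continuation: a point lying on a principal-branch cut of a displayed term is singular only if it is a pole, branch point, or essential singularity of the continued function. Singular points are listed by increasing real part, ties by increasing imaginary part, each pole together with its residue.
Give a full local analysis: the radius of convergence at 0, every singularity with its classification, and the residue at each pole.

Denominator factor (z + 7/10)^2: pole of order 2 at -7/10, modulus 7/10.
Denominator factor (z - 1): pole of order 1 at 1, modulus 1.
The radius of convergence is the smallest modulus among the singular points: 7/10.
At the order-2 pole -7/10 set g(z) = (z - (-7/10))^2*f(z) = (z/34 + 2/25)/(z - 1).
Order-2 pole: residue = g'(a); g'(-7/10) = -186/4913, so the residue is -186/4913.
At the order-1 pole 1 set g(z) = (z - (1))*f(z) = (z/34 + 2/25)/(z + 7/10)**2.
Simple pole: residue = g(a) at a = 1, which is 186/4913.
List the singular points by increasing real part (a conjugate pair: the negative imaginary part first).

Radius of convergence at 0: 7/10.
At -7/10: a pole of order 2; residue -186/4913.
At 1: a pole of order 1; residue 186/4913.


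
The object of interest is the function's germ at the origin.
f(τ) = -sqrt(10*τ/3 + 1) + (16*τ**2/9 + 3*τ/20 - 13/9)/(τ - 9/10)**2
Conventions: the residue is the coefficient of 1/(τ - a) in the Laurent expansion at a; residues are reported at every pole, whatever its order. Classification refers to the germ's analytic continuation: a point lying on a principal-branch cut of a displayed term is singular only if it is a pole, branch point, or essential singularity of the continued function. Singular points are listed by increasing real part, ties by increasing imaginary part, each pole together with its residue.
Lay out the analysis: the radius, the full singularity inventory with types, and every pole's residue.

Radius of convergence at 0: 3/10.
At -3/10: an algebraic (square-root) branch point.
At 9/10: a pole of order 2; residue 67/20.

Denominator factor (τ - 9/10)^2: pole of order 2 at 9/10, modulus 9/10.
Branch term (-1)*sqrt(1 - τ/(-3/10)): its argument vanishes at τ = -3/10, a square-root branch point, modulus 3/10.
The radius of convergence is the smallest modulus among the singular points: 3/10.
The branch term is analytic at 9/10 and contributes nothing to the residue; only the rational part matters.
At the order-2 pole 9/10 set g(τ) = (τ - (9/10))^2*(rational part) = 16*τ**2/9 + 3*τ/20 - 13/9.
Order-2 pole: residue = g'(a); g'(9/10) = 67/20, so the residue is 67/20.
List the singular points by increasing real part (a conjugate pair: the negative imaginary part first).


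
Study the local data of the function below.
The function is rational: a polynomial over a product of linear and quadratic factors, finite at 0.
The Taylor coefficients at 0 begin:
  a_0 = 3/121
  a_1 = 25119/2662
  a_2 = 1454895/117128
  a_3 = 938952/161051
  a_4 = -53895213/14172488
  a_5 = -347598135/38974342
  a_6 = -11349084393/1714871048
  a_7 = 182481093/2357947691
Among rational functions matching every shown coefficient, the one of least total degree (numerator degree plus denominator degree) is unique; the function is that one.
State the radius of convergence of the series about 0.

The radius of convergence is (1/3)*sqrt(11).

No rational of total degree below 4 reproduces all 8 coefficients; solving the [2/2] Pade equations on them gives f(d) = (21*d**2/8 + 23*d/2 + 1/33)/(d**2 - 4*d/3 + 11/9), whose expansion matches every shown term.
Denominator factor (d**2 - 4*d/3 + 11/9): discriminant -28/9, complex-conjugate roots (2/3) + ((1/3)*sqrt(7))*i and (2/3) - ((1/3)*sqrt(7))*i; poles of order 1, moduli (1/3)*sqrt(11) and (1/3)*sqrt(11).
The radius of convergence is the smallest modulus among the singular points: (1/3)*sqrt(11).


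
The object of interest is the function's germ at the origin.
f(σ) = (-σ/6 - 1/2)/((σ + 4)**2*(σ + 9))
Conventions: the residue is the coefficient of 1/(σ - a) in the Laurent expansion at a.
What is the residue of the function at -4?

At the order-2 pole -4 set g(σ) = (σ - (-4))^2*f(σ) = (-σ/6 - 1/2)/(σ + 9).
Order-2 pole: residue = g'(a); g'(-4) = -1/25, so the residue is -1/25.

The residue is -1/25.


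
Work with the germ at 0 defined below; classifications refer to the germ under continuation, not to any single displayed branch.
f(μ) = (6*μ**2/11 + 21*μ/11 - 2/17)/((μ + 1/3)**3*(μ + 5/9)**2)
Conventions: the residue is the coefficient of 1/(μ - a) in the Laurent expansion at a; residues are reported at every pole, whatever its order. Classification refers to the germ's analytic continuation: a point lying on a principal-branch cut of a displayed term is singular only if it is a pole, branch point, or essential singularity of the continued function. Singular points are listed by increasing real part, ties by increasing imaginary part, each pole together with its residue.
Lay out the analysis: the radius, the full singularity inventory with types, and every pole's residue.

Denominator factor (μ + 1/3)^3: pole of order 3 at -1/3, modulus 1/3.
Denominator factor (μ + 5/9)^2: pole of order 2 at -5/9, modulus 5/9.
The radius of convergence is the smallest modulus among the singular points: 1/3.
At the order-2 pole -5/9 set g(μ) = (μ - (-5/9))^2*f(μ) = (6*μ**2/11 + 21*μ/11 - 2/17)/(μ + 1/3)**3.
Order-2 pole: residue = g'(a); g'(-5/9) = 3361905/2992, so the residue is 3361905/2992.
At the order-3 pole -1/3 set g(μ) = (μ - (-1/3))^3*f(μ) = (6*μ**2/11 + 21*μ/11 - 2/17)/(μ + 5/9)**2.
Order-3 pole: residue = g''(a)/2; g''(-1/3) = -3361905/1496, so the residue is -3361905/2992.
List the singular points by increasing real part (a conjugate pair: the negative imaginary part first).

Radius of convergence at 0: 1/3.
At -5/9: a pole of order 2; residue 3361905/2992.
At -1/3: a pole of order 3; residue -3361905/2992.


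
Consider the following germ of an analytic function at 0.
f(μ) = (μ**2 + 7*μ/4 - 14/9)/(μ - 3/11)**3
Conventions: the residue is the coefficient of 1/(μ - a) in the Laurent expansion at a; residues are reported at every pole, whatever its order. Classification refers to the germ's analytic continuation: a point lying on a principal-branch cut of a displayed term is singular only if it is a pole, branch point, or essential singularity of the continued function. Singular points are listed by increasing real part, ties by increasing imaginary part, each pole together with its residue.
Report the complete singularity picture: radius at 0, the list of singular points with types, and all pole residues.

Radius of convergence at 0: 3/11.
At 3/11: a pole of order 3; residue 1.

Denominator factor (μ - 3/11)^3: pole of order 3 at 3/11, modulus 3/11.
The radius of convergence is the smallest modulus among the singular points: 3/11.
At the order-3 pole 3/11 set g(μ) = (μ - (3/11))^3*f(μ) = μ**2 + 7*μ/4 - 14/9.
Order-3 pole: residue = g''(a)/2; g''(3/11) = 2, so the residue is 1.


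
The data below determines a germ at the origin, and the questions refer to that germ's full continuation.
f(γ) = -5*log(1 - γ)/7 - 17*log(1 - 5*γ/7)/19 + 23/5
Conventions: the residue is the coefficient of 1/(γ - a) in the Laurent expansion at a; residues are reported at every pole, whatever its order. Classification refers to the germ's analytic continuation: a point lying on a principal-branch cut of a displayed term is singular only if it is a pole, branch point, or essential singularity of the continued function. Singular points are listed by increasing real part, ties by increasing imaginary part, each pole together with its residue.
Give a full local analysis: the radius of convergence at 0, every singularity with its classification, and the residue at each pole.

Radius of convergence at 0: 1.
At 1: a logarithmic branch point.
At 7/5: a logarithmic branch point.

Branch term (-5/7)*log(1 - γ/(1)): its argument vanishes at γ = 1, a logarithmic branch point, modulus 1.
Branch term (-17/19)*log(1 - γ/(7/5)): its argument vanishes at γ = 7/5, a logarithmic branch point, modulus 7/5.
The radius of convergence is the smallest modulus among the singular points: 1.
List the singular points by increasing real part (a conjugate pair: the negative imaginary part first).


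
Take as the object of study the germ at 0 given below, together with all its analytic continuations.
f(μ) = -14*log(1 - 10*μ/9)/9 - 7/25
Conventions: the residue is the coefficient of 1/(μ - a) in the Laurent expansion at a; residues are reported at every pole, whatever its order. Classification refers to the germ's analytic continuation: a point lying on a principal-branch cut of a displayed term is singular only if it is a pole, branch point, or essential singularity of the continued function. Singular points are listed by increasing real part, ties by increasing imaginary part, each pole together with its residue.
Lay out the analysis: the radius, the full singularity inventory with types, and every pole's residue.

Radius of convergence at 0: 9/10.
At 9/10: a logarithmic branch point.

Branch term (-14/9)*log(1 - μ/(9/10)): its argument vanishes at μ = 9/10, a logarithmic branch point, modulus 9/10.
The radius of convergence is the smallest modulus among the singular points: 9/10.


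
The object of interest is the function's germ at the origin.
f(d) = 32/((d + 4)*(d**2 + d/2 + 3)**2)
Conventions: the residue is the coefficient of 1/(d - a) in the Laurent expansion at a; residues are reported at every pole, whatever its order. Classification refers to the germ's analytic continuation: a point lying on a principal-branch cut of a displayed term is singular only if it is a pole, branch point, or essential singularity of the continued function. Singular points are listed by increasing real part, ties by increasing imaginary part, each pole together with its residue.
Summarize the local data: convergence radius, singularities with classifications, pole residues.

Radius of convergence at 0: sqrt(3).
At -4: a pole of order 1; residue 32/289.
At (-1/4) - ((1/4)*sqrt(47))*i: a pole of order 2; residue (-16/289) + ((43920/638401)*sqrt(47))*i.
At (-1/4) + ((1/4)*sqrt(47))*i: a pole of order 2; residue (-16/289) - ((43920/638401)*sqrt(47))*i.


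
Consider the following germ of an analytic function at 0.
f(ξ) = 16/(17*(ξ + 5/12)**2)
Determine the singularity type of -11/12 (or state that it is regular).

The point is a regular point.

Denominator factors: ξ + 5/12 = -1/2 at ξ = -11/12 — none vanishes.
So the germ continues analytically to -11/12.


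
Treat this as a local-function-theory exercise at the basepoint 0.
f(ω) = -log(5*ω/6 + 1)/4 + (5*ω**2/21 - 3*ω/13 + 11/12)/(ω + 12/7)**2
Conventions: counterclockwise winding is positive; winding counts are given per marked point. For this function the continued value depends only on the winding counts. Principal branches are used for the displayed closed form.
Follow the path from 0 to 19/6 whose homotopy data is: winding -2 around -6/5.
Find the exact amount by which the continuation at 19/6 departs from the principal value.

The rational part is single-valued and drops out of the difference; each branch term changes only by its own monodromy.
(-1/4)*log(1 - ω/(-6/5)): each positive loop around -6/5 adds 2*pi*i to the log, so winding -2 contributes (-1/4)*(-2)*2*pi*i = pi*i.
Summing the contributions at ω = 19/6 gives pi*i.

Continued minus principal equals pi*i.


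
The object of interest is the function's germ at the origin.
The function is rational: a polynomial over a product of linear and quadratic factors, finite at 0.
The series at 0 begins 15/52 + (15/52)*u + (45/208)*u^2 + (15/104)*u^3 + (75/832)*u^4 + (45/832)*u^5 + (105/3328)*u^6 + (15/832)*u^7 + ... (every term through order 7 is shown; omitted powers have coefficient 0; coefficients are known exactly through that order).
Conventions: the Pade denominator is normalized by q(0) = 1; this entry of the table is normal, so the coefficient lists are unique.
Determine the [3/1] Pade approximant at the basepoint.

Taylor coefficients needed (read off): a_0 = 15/52, a_1 = 15/52, a_2 = 45/208, a_3 = 15/104, a_4 = 75/832.
Write the denominator as Q(u) = 1 + q1*u. Requiring Q*f - P = O(u^5) with deg P <= 3 kills the coefficients of u^4..u^4 in Q*f:
  u^4: a_4 + q1*a_3 = 0, i.e. 75/832 + (15/104)*q1 = 0.
Solving this linear system: q1 = -5/8.
The numerator is Q*f truncated at degree 3: P0 = a_0 = 15/52; P1 = a_1 + q1*a_0 = 45/416; P2 = a_2 + q1*a_1 = 15/416; P3 = a_3 + q1*a_2 = 15/1664.

The Pade approximant has numerator coefficients [15/52, 45/416, 15/416, 15/1664]; denominator coefficients [1, -5/8].


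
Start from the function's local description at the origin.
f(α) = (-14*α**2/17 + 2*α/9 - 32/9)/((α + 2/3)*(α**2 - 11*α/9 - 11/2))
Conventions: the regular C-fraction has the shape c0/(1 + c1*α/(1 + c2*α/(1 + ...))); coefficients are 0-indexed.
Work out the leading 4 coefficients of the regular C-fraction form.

The regular C-fraction coefficients are [32/33, 257/144, -13547/768944, 14177259816/651055273].

Taylor coefficients (expand at 0): a_0 = 32/33, a_1 = -514/297, a_2 = 1528655/499851, a_3 = -42649589/8997318.
c0 = a_0 = 32/33. Peel one level at a time: if S = 1 + c*α/S' with S'(0) = 1, then c is the α-coefficient of S and S' = c*α/(S - 1).
S_1 = c0/f = 1 + (257/144)*α + (13547/430848)*α^2 + ...; c1 = 257/144.
S_2 = c1*α/(S_1 - 1) = 1 + (-13547/768944)*α + (1772157477/4619334962)*α^2 + ...; c2 = -13547/768944.
S_3 = c2*α/(S_2 - 1) = 1 + (14177259816/651055273)*α + ...; c3 = 14177259816/651055273.


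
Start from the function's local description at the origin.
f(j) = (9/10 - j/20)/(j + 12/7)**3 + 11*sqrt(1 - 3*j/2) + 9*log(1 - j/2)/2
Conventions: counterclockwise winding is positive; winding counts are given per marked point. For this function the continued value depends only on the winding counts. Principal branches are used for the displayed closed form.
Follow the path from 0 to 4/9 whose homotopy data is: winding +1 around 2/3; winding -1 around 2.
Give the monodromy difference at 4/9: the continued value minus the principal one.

Continued minus principal equals (-(22/3)*sqrt(3)) - ((9)*pi)*i.

The rational part is single-valued and drops out of the difference; each branch term changes only by its own monodromy.
(11)*sqrt(1 - j/(2/3)): winding +1 is odd, the square root flips sign, contributing -2*(11)*sqrt(1 - (4/9)/(2/3)) = -2*(11)*sqrt(1/3) = -(22/3)*sqrt(3).
(9/2)*log(1 - j/(2)): each positive loop around 2 adds 2*pi*i to the log, so winding -1 contributes (9/2)*(-1)*2*pi*i = -(9)*pi*i.
Summing the contributions at j = 4/9 gives (-(22/3)*sqrt(3)) - ((9)*pi)*i.


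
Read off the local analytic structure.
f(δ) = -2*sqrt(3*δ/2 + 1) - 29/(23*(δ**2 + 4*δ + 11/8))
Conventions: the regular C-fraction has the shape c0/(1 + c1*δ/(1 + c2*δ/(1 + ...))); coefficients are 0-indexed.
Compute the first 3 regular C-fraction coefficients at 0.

The regular C-fraction coefficients are [-738/253, 6499/16236, 1487009/286344].

Taylor coefficients (expand at 0): a_0 = -738/253, a_1 = 6499/5566, a_2 = -3198915/489808.
c0 = a_0 = -738/253. Peel one level at a time: if S = 1 + c*δ/S' with S'(0) = 1, then c is the δ-coefficient of S and S' = c*δ/(S - 1).
S_1 = c0/f = 1 + (6499/16236)*δ + (-99629603/47928672)*δ^2 + ...; c1 = 6499/16236.
S_2 = c1*δ/(S_1 - 1) = 1 + (1487009/286344)*δ + ...; c2 = 1487009/286344.


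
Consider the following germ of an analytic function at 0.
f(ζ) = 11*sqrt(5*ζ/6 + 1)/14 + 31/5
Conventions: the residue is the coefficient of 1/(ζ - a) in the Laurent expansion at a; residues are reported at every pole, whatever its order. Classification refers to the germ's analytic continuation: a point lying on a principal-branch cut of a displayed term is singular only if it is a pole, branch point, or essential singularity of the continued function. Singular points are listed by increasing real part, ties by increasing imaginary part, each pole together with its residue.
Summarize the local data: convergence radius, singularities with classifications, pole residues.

Radius of convergence at 0: 6/5.
At -6/5: an algebraic (square-root) branch point.

Branch term (11/14)*sqrt(1 - ζ/(-6/5)): its argument vanishes at ζ = -6/5, a square-root branch point, modulus 6/5.
The radius of convergence is the smallest modulus among the singular points: 6/5.


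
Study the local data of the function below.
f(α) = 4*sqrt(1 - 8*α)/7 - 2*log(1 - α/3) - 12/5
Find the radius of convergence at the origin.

Branch term (4/7)*sqrt(1 - α/(1/8)): its argument vanishes at α = 1/8, a square-root branch point, modulus 1/8.
Branch term (-2)*log(1 - α/(3)): its argument vanishes at α = 3, a logarithmic branch point, modulus 3.
The radius of convergence is the smallest modulus among the singular points: 1/8.

The radius of convergence is 1/8.


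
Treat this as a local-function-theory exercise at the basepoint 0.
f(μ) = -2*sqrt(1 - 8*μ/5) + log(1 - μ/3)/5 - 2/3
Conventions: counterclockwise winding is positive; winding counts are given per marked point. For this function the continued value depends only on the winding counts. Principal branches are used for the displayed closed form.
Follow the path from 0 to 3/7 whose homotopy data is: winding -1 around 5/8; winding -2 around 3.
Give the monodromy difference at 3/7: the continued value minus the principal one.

Continued minus principal equals ((4/35)*sqrt(385)) - ((4/5)*pi)*i.

The rational part is single-valued and drops out of the difference; each branch term changes only by its own monodromy.
(-2)*sqrt(1 - μ/(5/8)): winding -1 is odd, the square root flips sign, contributing -2*(-2)*sqrt(1 - (3/7)/(5/8)) = -2*(-2)*sqrt(11/35) = (4/35)*sqrt(385).
(1/5)*log(1 - μ/(3)): each positive loop around 3 adds 2*pi*i to the log, so winding -2 contributes (1/5)*(-2)*2*pi*i = -(4/5)*pi*i.
Summing the contributions at μ = 3/7 gives ((4/35)*sqrt(385)) - ((4/5)*pi)*i.


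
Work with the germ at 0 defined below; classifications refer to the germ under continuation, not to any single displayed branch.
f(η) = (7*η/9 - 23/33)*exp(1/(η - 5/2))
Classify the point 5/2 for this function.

The exponent 1/(η - (5/2)) has a pole at 5/2, so exp(1/(η - (5/2))) takes every nonzero value near it: an essential singularity (not a pole of any order).

The point is an essential singularity.
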